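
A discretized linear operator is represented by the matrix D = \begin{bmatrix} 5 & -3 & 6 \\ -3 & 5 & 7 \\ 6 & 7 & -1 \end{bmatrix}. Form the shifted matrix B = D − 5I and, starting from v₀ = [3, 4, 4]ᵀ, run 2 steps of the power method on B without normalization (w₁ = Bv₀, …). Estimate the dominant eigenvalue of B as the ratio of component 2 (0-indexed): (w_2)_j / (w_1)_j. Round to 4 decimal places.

μ ≈ 3.3182

B = D − 5I has rows (0, -3, 6); (-3, 0, 7); (6, 7, -6)
w1 = Bv₀ = (0·3 + (-3)·4 + 6·4; (-3)·3 + 0·4 + 7·4; 6·3 + 7·4 + (-6)·4) = (12, 19, 22)
w2 = Bw1 = (0·12 + (-3)·19 + 6·22; (-3)·12 + 0·19 + 7·22; 6·12 + 7·19 + (-6)·22) = (75, 118, 73)
Ratio: 73/22 = 3.3182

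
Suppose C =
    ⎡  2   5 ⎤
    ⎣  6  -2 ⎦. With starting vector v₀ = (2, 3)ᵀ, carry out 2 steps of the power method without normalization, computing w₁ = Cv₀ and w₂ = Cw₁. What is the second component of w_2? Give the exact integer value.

102

w1 = Cv₀ = (2·2 + 5·3; 6·2 + (-2)·3) = (19, 6)
w2 = Cw1 = (2·19 + 5·6; 6·19 + (-2)·6) = (68, 102)
The requested component of w2 is 102.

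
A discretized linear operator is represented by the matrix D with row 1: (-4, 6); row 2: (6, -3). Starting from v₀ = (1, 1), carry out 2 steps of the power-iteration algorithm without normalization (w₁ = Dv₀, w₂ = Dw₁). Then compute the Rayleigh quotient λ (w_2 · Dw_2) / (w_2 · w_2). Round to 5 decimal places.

-0.61468

w1 = Dv₀ = (2, 3)
w2 = Dw1 = (10, 3)
Dw2 = (-22, 51)
w2·Dw2 = 10·(-22) + 3·51 = -67; w2·w2 = 10·10 + 3·3 = 109
λ ≈ -67/109 = -0.61468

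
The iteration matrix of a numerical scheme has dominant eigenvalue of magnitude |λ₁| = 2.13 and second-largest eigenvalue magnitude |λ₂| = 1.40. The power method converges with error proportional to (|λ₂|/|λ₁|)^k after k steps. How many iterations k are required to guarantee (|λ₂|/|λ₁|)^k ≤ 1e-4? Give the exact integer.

22

|λ₂/λ₁| = 1.40/2.13 = 0.65728
Need k ≥ ln(1e-4) / ln(0.65728) = -9.2103 / -0.4196 ≈ 21.948
Smallest integer k satisfying the bound: 22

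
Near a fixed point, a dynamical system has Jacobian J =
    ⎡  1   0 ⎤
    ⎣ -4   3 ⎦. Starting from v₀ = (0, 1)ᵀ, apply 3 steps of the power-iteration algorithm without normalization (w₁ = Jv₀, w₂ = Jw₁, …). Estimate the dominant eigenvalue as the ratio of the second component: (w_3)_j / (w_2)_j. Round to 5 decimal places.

3.00000

w1 = Jv₀ = (0, 3)
w2 = Jw1 = (0, 9)
w3 = Jw2 = (0, 27)
Ratio at component: 27 / 9 = 3.00000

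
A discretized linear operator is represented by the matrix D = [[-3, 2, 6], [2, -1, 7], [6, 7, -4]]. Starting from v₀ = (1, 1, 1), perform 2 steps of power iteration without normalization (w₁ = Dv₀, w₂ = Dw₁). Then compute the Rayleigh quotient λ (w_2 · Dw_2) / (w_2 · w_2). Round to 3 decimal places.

w1 = Dv₀ = (5, 8, 9)
w2 = Dw1 = (55, 65, 50)
Dw2 = (265, 395, 585)
w2·Dw2 = 55·265 + 65·395 + 50·585 = 69500; w2·w2 = 55·55 + 65·65 + 50·50 = 9750
λ ≈ 69500/9750 = 7.128

7.128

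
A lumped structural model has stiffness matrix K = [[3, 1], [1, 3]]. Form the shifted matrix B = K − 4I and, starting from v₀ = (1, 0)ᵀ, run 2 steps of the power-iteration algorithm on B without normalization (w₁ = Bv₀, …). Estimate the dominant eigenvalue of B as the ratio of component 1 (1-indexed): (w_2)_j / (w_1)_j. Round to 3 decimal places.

μ ≈ -2.000

B = K − 4I has rows (-1, 1); (1, -1)
w1 = Bv₀ = ((-1)·1 + 1·0; 1·1 + (-1)·0) = (-1, 1)
w2 = Bw1 = ((-1)·(-1) + 1·1; 1·(-1) + (-1)·1) = (2, -2)
Ratio: 2/-1 = -2.000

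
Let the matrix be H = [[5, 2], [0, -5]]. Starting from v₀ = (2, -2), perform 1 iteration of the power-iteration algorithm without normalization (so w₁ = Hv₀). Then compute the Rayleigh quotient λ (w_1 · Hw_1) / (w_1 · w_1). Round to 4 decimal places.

-1.4706

w1 = Hv₀ = (5·2 + 2·(-2); 0·2 + (-5)·(-2)) = (6, 10)
Hw1 = (50, -50)
w1·Hw1 = 6·50 + 10·(-50) = -200; w1·w1 = 6·6 + 10·10 = 136
λ ≈ -200/136 = -1.4706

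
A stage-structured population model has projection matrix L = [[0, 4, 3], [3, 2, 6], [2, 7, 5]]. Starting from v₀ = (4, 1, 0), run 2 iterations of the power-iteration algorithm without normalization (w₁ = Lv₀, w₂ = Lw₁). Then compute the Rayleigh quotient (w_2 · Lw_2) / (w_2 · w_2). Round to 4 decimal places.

w1 = Lv₀ = (0·4 + 4·1 + 3·0; 3·4 + 2·1 + 6·0; 2·4 + 7·1 + 5·0) = (4, 14, 15)
w2 = Lw1 = (0·4 + 4·14 + 3·15; 3·4 + 2·14 + 6·15; 2·4 + 7·14 + 5·15) = (101, 130, 181)
Lw2 = (1063, 1649, 2017)
w2·Lw2 = 101·1063 + 130·1649 + 181·2017 = 686810; w2·w2 = 101·101 + 130·130 + 181·181 = 59862
λ ≈ 686810/59862 = 11.4732

11.4732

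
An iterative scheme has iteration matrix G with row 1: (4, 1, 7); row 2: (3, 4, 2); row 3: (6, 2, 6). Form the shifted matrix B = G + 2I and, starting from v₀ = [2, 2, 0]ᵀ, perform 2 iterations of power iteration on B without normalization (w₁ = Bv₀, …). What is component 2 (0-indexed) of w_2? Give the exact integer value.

248

B = G + 2I has rows (6, 1, 7); (3, 6, 2); (6, 2, 8)
w1 = Bv₀ = (6·2 + 1·2 + 7·0; 3·2 + 6·2 + 2·0; 6·2 + 2·2 + 8·0) = (14, 18, 16)
w2 = Bw1 = (6·14 + 1·18 + 7·16; 3·14 + 6·18 + 2·16; 6·14 + 2·18 + 8·16) = (214, 182, 248)
Requested component of w2: 248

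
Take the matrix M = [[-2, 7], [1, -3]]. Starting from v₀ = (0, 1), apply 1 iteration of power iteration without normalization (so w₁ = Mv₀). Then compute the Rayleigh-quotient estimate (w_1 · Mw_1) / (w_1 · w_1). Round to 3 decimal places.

w1 = Mv₀ = (7, -3)
Mw1 = (-35, 16)
w1·Mw1 = 7·(-35) + (-3)·16 = -293; w1·w1 = 7·7 + (-3)·(-3) = 58
λ ≈ -293/58 = -5.052

-5.052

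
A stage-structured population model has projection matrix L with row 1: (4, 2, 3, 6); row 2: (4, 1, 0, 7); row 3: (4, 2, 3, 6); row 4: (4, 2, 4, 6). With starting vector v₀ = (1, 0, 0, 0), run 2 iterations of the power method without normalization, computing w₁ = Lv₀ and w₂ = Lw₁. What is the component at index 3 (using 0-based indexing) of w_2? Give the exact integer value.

w1 = Lv₀ = (4·1 + 2·0 + 3·0 + 6·0; 4·1 + 1·0 + 0·0 + 7·0; 4·1 + 2·0 + 3·0 + 6·0; 4·1 + 2·0 + 4·0 + 6·0) = (4, 4, 4, 4)
w2 = Lw1 = (4·4 + 2·4 + 3·4 + 6·4; 4·4 + 1·4 + 0·4 + 7·4; 4·4 + 2·4 + 3·4 + 6·4; 4·4 + 2·4 + 4·4 + 6·4) = (60, 48, 60, 64)
The requested component of w2 is 64.

64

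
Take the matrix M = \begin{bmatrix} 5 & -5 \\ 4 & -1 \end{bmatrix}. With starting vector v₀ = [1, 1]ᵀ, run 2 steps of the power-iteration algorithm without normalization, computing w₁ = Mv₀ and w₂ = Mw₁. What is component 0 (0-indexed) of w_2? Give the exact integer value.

-15

w1 = Mv₀ = (5·1 + (-5)·1; 4·1 + (-1)·1) = (0, 3)
w2 = Mw1 = (5·0 + (-5)·3; 4·0 + (-1)·3) = (-15, -3)
The requested component of w2 is -15.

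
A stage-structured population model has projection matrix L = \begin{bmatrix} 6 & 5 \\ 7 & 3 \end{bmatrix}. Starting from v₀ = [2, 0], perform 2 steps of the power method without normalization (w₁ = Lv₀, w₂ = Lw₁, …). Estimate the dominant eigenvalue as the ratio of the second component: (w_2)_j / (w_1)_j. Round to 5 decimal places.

9.00000

w1 = Lv₀ = (6·2 + 5·0; 7·2 + 3·0) = (12, 14)
w2 = Lw1 = (6·12 + 5·14; 7·12 + 3·14) = (142, 126)
Ratio at component: 126 / 14 = 9.00000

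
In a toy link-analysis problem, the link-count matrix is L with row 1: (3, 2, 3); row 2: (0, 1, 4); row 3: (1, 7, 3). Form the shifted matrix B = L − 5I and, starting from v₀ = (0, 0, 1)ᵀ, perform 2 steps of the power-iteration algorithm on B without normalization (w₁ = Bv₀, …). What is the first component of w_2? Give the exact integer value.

-4

B = L − 5I has rows (-2, 2, 3); (0, -4, 4); (1, 7, -2)
w1 = Bv₀ = ((-2)·0 + 2·0 + 3·1; 0·0 + (-4)·0 + 4·1; 1·0 + 7·0 + (-2)·1) = (3, 4, -2)
w2 = Bw1 = ((-2)·3 + 2·4 + 3·(-2); 0·3 + (-4)·4 + 4·(-2); 1·3 + 7·4 + (-2)·(-2)) = (-4, -24, 35)
Requested component of w2: -4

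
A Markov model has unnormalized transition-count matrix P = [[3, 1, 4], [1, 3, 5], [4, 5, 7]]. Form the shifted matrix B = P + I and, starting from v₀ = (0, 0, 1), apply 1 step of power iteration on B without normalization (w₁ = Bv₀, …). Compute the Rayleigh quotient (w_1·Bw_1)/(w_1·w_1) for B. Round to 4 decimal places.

μ ≈ 13.0667

B = P + I has rows (4, 1, 4); (1, 4, 5); (4, 5, 8)
w1 = Bv₀ = (4·0 + 1·0 + 4·1; 1·0 + 4·0 + 5·1; 4·0 + 5·0 + 8·1) = (4, 5, 8)
Bw1 = (53, 64, 105)
w1·Bw1 = 1372; w1·w1 = 105; μ ≈ 1372/105 = 13.0667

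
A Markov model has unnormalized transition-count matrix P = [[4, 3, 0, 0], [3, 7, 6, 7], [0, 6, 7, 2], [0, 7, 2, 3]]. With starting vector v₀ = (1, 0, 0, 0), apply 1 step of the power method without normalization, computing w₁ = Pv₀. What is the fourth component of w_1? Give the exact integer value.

w1 = Pv₀ = (4, 3, 0, 0)
The requested component of w1 is 0.

0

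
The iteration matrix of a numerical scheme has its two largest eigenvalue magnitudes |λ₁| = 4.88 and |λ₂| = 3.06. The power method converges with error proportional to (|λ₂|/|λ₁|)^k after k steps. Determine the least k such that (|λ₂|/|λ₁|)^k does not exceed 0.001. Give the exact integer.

15

|λ₂/λ₁| = 3.06/4.88 = 0.62705
Need k ≥ ln(0.001) / ln(0.62705) = -6.9078 / -0.4667 ≈ 14.800
Smallest integer k satisfying the bound: 15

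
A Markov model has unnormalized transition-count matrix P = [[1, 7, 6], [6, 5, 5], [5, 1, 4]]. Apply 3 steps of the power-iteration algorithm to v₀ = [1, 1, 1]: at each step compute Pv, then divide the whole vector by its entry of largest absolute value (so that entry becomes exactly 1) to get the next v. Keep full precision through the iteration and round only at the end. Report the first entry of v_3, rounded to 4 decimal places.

Pv0 = (14.00000, 16.00000, 10.00000); divide by 16.00000 → v1 = (0.87500, 1.00000, 0.62500)
Pv1 = (11.62500, 13.37500, 7.87500); divide by 13.37500 → v2 = (0.86916, 1.00000, 0.58879)
Pv2 = (11.40187, 13.15888, 7.70093); divide by 13.15888 → v3 = (0.86648, 1.00000, 0.58523)
Requested entry of v3: 2440/2816 = 0.8665

0.8665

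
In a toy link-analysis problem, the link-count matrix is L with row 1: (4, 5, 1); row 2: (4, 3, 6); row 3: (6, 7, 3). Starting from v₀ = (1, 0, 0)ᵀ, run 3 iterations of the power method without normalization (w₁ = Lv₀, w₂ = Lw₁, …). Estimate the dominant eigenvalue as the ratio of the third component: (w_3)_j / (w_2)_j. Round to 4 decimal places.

w1 = Lv₀ = (4·1 + 5·0 + 1·0; 4·1 + 3·0 + 6·0; 6·1 + 7·0 + 3·0) = (4, 4, 6)
w2 = Lw1 = (4·4 + 5·4 + 1·6; 4·4 + 3·4 + 6·6; 6·4 + 7·4 + 3·6) = (42, 64, 70)
w3 = Lw2 = (558, 780, 910)
Ratio at component: 910 / 70 = 13.0000

λ ≈ 13.0000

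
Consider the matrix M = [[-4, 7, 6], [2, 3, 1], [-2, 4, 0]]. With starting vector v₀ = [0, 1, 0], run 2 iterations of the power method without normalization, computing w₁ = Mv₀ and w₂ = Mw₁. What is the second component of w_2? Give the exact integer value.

27

w1 = Mv₀ = ((-4)·0 + 7·1 + 6·0; 2·0 + 3·1 + 1·0; (-2)·0 + 4·1 + 0·0) = (7, 3, 4)
w2 = Mw1 = ((-4)·7 + 7·3 + 6·4; 2·7 + 3·3 + 1·4; (-2)·7 + 4·3 + 0·4) = (17, 27, -2)
The requested component of w2 is 27.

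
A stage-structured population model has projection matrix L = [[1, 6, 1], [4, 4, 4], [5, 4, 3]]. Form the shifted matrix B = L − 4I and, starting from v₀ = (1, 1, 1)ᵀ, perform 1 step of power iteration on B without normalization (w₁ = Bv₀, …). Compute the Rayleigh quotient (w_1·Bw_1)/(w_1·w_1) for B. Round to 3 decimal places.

μ ≈ 6.333

B = L − 4I has rows (-3, 6, 1); (4, 0, 4); (5, 4, -1)
w1 = Bv₀ = ((-3)·1 + 6·1 + 1·1; 4·1 + 0·1 + 4·1; 5·1 + 4·1 + (-1)·1) = (4, 8, 8)
Bw1 = (44, 48, 44)
w1·Bw1 = 912; w1·w1 = 144; μ ≈ 912/144 = 6.333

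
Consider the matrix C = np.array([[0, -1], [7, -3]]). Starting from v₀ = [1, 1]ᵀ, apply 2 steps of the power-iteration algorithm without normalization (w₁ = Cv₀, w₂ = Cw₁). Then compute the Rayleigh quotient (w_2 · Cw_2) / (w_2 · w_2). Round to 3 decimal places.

-1.663

w1 = Cv₀ = (0·1 + (-1)·1; 7·1 + (-3)·1) = (-1, 4)
w2 = Cw1 = (0·(-1) + (-1)·4; 7·(-1) + (-3)·4) = (-4, -19)
Cw2 = (19, 29)
w2·Cw2 = (-4)·19 + (-19)·29 = -627; w2·w2 = (-4)·(-4) + (-19)·(-19) = 377
λ ≈ -627/377 = -1.663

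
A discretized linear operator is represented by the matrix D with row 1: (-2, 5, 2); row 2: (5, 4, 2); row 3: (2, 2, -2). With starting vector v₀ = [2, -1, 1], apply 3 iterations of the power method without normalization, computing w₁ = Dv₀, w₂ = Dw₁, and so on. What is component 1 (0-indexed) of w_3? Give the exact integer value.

262

w1 = Dv₀ = (-7, 8, 0)
w2 = Dw1 = (54, -3, 2)
w3 = Dw2 = (-119, 262, 98)
The requested component of w3 is 262.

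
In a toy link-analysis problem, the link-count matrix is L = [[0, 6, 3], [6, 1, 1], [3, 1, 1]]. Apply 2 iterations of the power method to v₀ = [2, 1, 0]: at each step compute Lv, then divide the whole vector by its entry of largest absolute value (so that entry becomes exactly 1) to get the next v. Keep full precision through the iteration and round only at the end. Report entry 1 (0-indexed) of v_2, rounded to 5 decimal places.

0.56566

Lv0 = (6.000000, 13.000000, 7.000000); divide by 13.000000 → v1 = (0.461538, 1.000000, 0.538462)
Lv1 = (7.615385, 4.307692, 2.923077); divide by 7.615385 → v2 = (1.000000, 0.565657, 0.383838)
Requested entry of v2: 56/99 = 0.56566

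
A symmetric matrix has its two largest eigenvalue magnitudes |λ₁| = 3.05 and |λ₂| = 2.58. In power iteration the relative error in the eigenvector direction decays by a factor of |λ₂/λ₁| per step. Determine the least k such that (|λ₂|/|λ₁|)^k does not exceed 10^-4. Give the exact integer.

56

|λ₂/λ₁| = 2.58/3.05 = 0.84590
Need k ≥ ln(10^-4) / ln(0.84590) = -9.2103 / -0.1674 ≈ 55.036
Smallest integer k satisfying the bound: 56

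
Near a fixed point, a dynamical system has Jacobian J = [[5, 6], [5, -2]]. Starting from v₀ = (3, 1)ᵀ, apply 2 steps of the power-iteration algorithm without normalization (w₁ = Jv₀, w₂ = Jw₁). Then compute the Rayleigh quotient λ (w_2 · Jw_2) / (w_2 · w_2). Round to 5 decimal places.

λ ≈ 7.90310

w1 = Jv₀ = (5·3 + 6·1; 5·3 + (-2)·1) = (21, 13)
w2 = Jw1 = (5·21 + 6·13; 5·21 + (-2)·13) = (183, 79)
Jw2 = (1389, 757)
w2·Jw2 = 183·1389 + 79·757 = 313990; w2·w2 = 183·183 + 79·79 = 39730
λ ≈ 313990/39730 = 7.90310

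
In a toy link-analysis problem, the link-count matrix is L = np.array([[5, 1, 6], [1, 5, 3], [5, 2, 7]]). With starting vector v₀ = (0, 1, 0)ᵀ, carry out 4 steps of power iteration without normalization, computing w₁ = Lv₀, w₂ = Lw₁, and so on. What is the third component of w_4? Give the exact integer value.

4757

w1 = Lv₀ = (1, 5, 2)
w2 = Lw1 = (22, 32, 29)
w3 = Lw2 = (316, 269, 377)
w4 = Lw3 = (4111, 2792, 4757)
The requested component of w4 is 4757.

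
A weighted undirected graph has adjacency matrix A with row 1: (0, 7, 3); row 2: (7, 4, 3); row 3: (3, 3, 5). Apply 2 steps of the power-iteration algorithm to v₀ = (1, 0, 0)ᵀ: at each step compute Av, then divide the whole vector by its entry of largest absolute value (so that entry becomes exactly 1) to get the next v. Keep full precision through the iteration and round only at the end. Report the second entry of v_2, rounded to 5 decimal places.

0.63793

Av0 = (0.000000, 7.000000, 3.000000); divide by 7.000000 → v1 = (0.000000, 1.000000, 0.428571)
Av1 = (8.285714, 5.285714, 5.142857); divide by 8.285714 → v2 = (1.000000, 0.637931, 0.620690)
Requested entry of v2: 37/58 = 0.63793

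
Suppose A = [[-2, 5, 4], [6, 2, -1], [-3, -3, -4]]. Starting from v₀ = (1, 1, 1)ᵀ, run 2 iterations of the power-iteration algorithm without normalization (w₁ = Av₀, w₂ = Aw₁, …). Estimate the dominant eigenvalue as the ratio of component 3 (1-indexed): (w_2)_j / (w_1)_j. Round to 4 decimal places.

λ ≈ 0.2000

w1 = Av₀ = ((-2)·1 + 5·1 + 4·1; 6·1 + 2·1 + (-1)·1; (-3)·1 + (-3)·1 + (-4)·1) = (7, 7, -10)
w2 = Aw1 = ((-2)·7 + 5·7 + 4·(-10); 6·7 + 2·7 + (-1)·(-10); (-3)·7 + (-3)·7 + (-4)·(-10)) = (-19, 66, -2)
Ratio at component: -2 / -10 = 0.2000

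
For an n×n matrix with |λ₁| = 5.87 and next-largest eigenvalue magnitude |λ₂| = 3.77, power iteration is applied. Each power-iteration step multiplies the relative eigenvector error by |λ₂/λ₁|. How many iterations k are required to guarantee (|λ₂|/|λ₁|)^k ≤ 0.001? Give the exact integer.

16

|λ₂/λ₁| = 3.77/5.87 = 0.64225
Need k ≥ ln(0.001) / ln(0.64225) = -6.9078 / -0.4428 ≈ 15.601
Smallest integer k satisfying the bound: 16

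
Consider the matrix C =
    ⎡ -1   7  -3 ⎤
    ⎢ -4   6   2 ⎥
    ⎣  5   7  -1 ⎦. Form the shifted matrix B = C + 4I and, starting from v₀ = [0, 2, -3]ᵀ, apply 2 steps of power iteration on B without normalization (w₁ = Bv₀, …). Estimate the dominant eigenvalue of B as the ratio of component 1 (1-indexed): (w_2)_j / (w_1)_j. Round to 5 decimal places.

6.60870

B = C + 4I has rows (3, 7, -3); (-4, 10, 2); (5, 7, 3)
w1 = Bv₀ = (3·0 + 7·2 + (-3)·(-3); (-4)·0 + 10·2 + 2·(-3); 5·0 + 7·2 + 3·(-3)) = (23, 14, 5)
w2 = Bw1 = (3·23 + 7·14 + (-3)·5; (-4)·23 + 10·14 + 2·5; 5·23 + 7·14 + 3·5) = (152, 58, 228)
Ratio: 152/23 = 6.60870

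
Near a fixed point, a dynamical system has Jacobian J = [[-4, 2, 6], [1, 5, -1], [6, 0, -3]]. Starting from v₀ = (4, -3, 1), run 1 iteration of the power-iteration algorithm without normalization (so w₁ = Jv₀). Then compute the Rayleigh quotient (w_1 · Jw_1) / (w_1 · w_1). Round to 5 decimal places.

w1 = Jv₀ = ((-4)·4 + 2·(-3) + 6·1; 1·4 + 5·(-3) + (-1)·1; 6·4 + 0·(-3) + (-3)·1) = (-16, -12, 21)
Jw1 = (166, -97, -159)
w1·Jw1 = (-16)·166 + (-12)·(-97) + 21·(-159) = -4831; w1·w1 = (-16)·(-16) + (-12)·(-12) + 21·21 = 841
λ ≈ -4831/841 = -5.74435

λ ≈ -5.74435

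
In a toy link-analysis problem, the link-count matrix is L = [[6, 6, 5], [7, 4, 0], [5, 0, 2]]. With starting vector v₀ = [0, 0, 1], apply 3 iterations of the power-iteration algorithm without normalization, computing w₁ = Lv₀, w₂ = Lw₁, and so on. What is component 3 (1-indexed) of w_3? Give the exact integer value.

258

w1 = Lv₀ = (6·0 + 6·0 + 5·1; 7·0 + 4·0 + 0·1; 5·0 + 0·0 + 2·1) = (5, 0, 2)
w2 = Lw1 = (6·5 + 6·0 + 5·2; 7·5 + 4·0 + 0·2; 5·5 + 0·0 + 2·2) = (40, 35, 29)
w3 = Lw2 = (595, 420, 258)
The requested component of w3 is 258.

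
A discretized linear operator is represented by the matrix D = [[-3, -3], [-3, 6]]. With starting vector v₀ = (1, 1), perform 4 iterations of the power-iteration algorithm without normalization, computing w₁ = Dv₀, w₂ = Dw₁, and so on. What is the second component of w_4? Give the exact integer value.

w1 = Dv₀ = (-6, 3)
w2 = Dw1 = (9, 36)
w3 = Dw2 = (-135, 189)
w4 = Dw3 = (-162, 1539)
The requested component of w4 is 1539.

1539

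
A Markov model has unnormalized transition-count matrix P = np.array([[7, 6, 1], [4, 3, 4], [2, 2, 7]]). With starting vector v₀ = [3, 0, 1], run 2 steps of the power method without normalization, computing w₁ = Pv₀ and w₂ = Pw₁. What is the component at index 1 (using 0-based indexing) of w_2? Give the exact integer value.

188

w1 = Pv₀ = (7·3 + 6·0 + 1·1; 4·3 + 3·0 + 4·1; 2·3 + 2·0 + 7·1) = (22, 16, 13)
w2 = Pw1 = (7·22 + 6·16 + 1·13; 4·22 + 3·16 + 4·13; 2·22 + 2·16 + 7·13) = (263, 188, 167)
The requested component of w2 is 188.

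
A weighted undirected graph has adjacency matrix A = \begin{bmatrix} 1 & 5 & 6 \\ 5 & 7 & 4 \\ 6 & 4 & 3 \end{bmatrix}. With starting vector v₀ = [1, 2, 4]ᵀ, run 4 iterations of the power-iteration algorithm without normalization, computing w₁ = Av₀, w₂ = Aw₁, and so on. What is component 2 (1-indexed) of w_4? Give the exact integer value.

w1 = Av₀ = (1·1 + 5·2 + 6·4; 5·1 + 7·2 + 4·4; 6·1 + 4·2 + 3·4) = (35, 35, 26)
w2 = Aw1 = (1·35 + 5·35 + 6·26; 5·35 + 7·35 + 4·26; 6·35 + 4·35 + 3·26) = (366, 524, 428)
w3 = Aw2 = (5554, 7210, 5576)
w4 = Aw3 = (75060, 100544, 78892)
The requested component of w4 is 100544.

100544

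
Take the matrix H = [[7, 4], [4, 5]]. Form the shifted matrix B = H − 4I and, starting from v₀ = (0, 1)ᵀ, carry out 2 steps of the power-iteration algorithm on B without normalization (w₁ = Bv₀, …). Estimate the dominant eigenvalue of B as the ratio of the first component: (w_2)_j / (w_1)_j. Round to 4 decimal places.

B = H − 4I has rows (3, 4); (4, 1)
w1 = Bv₀ = (4, 1)
w2 = Bw1 = (16, 17)
Ratio: 16/4 = 4.0000

4.0000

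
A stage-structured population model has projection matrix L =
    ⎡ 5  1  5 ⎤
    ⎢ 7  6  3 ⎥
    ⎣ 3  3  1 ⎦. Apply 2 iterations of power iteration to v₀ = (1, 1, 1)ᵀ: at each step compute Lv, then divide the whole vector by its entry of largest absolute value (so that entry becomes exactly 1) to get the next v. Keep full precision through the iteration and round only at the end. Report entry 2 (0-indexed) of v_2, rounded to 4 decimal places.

Lv0 = (11.00000, 16.00000, 7.00000); divide by 16.00000 → v1 = (0.68750, 1.00000, 0.43750)
Lv1 = (6.62500, 12.12500, 5.50000); divide by 12.12500 → v2 = (0.54639, 1.00000, 0.45361)
Requested entry of v2: 88/194 = 0.4536

0.4536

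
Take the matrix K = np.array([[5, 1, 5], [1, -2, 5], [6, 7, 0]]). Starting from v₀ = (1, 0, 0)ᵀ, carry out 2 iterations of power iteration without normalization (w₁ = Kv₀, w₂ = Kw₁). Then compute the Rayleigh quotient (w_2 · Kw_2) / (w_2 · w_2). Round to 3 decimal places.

w1 = Kv₀ = (5·1 + 1·0 + 5·0; 1·1 + (-2)·0 + 5·0; 6·1 + 7·0 + 0·0) = (5, 1, 6)
w2 = Kw1 = (5·5 + 1·1 + 5·6; 1·5 + (-2)·1 + 5·6; 6·5 + 7·1 + 0·6) = (56, 33, 37)
Kw2 = (498, 175, 567)
w2·Kw2 = 56·498 + 33·175 + 37·567 = 54642; w2·w2 = 56·56 + 33·33 + 37·37 = 5594
λ ≈ 54642/5594 = 9.768

9.768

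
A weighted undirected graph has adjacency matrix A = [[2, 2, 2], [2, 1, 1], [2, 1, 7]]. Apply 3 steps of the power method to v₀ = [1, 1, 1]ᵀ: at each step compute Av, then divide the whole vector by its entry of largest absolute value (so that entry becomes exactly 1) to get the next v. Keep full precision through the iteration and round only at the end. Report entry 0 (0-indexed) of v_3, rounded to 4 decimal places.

0.4294

Av0 = (6.00000, 4.00000, 10.00000); divide by 10.00000 → v1 = (0.60000, 0.40000, 1.00000)
Av1 = (4.00000, 2.60000, 8.60000); divide by 8.60000 → v2 = (0.46512, 0.30233, 1.00000)
Av2 = (3.53488, 2.23256, 8.23256); divide by 8.23256 → v3 = (0.42938, 0.27119, 1.00000)
Requested entry of v3: 304/708 = 0.4294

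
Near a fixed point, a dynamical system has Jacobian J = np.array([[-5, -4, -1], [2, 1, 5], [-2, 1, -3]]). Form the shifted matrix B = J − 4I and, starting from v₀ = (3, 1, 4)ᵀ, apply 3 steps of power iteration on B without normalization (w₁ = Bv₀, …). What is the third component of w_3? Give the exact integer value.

B = J − 4I has rows (-9, -4, -1); (2, -3, 5); (-2, 1, -7)
w1 = Bv₀ = ((-9)·3 + (-4)·1 + (-1)·4; 2·3 + (-3)·1 + 5·4; (-2)·3 + 1·1 + (-7)·4) = (-35, 23, -33)
w2 = Bw1 = ((-9)·(-35) + (-4)·23 + (-1)·(-33); 2·(-35) + (-3)·23 + 5·(-33); (-2)·(-35) + 1·23 + (-7)·(-33)) = (256, -304, 324)
w3 = Bw2 = (-1412, 3044, -3084)
Requested component of w3: -3084

-3084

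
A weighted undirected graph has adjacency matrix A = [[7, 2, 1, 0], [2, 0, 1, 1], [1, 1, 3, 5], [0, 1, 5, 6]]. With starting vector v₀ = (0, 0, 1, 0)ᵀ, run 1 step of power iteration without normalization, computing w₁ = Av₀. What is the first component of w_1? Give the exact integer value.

w1 = Av₀ = (7·0 + 2·0 + 1·1 + 0·0; 2·0 + 0·0 + 1·1 + 1·0; 1·0 + 1·0 + 3·1 + 5·0; 0·0 + 1·0 + 5·1 + 6·0) = (1, 1, 3, 5)
The requested component of w1 is 1.

1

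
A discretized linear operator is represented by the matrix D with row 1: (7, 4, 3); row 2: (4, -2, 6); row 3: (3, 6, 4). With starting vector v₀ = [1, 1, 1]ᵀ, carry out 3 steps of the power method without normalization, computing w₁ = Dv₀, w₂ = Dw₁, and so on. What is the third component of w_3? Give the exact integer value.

1783

w1 = Dv₀ = (7·1 + 4·1 + 3·1; 4·1 + (-2)·1 + 6·1; 3·1 + 6·1 + 4·1) = (14, 8, 13)
w2 = Dw1 = (7·14 + 4·8 + 3·13; 4·14 + (-2)·8 + 6·13; 3·14 + 6·8 + 4·13) = (169, 118, 142)
w3 = Dw2 = (2081, 1292, 1783)
The requested component of w3 is 1783.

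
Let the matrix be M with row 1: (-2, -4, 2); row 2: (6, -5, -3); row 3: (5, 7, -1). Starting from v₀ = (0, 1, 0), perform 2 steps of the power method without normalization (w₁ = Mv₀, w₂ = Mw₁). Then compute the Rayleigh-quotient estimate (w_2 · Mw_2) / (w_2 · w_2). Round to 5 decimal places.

-4.04794

w1 = Mv₀ = (-4, -5, 7)
w2 = Mw1 = (42, -20, -62)
Mw2 = (-128, 538, 132)
w2·Mw2 = 42·(-128) + (-20)·538 + (-62)·132 = -24320; w2·w2 = 42·42 + (-20)·(-20) + (-62)·(-62) = 6008
λ ≈ -24320/6008 = -4.04794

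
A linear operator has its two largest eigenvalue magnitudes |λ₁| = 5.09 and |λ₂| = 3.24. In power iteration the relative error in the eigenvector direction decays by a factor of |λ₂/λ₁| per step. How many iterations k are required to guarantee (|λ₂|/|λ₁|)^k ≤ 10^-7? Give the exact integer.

36

|λ₂/λ₁| = 3.24/5.09 = 0.63654
Need k ≥ ln(10^-7) / ln(0.63654) = -16.1181 / -0.4517 ≈ 35.683
Smallest integer k satisfying the bound: 36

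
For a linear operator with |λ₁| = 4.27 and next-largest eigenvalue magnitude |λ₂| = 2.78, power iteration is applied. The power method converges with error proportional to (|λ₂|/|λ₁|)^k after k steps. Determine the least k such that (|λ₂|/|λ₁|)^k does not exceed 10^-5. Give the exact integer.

|λ₂/λ₁| = 2.78/4.27 = 0.65105
Need k ≥ ln(10^-5) / ln(0.65105) = -11.5129 / -0.4292 ≈ 26.826
Smallest integer k satisfying the bound: 27

27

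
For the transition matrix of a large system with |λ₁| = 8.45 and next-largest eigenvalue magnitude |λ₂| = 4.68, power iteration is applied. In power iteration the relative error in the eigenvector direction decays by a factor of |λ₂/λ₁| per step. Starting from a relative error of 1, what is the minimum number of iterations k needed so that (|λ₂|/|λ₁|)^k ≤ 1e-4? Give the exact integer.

|λ₂/λ₁| = 4.68/8.45 = 0.55385
Need k ≥ ln(1e-4) / ln(0.55385) = -9.2103 / -0.5909 ≈ 15.588
Smallest integer k satisfying the bound: 16

16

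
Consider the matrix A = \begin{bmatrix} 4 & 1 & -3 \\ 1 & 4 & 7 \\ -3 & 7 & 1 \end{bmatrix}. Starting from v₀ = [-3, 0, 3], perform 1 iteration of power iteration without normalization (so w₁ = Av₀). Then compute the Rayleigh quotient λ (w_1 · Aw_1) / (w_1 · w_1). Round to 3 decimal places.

λ ≈ 7.683

w1 = Av₀ = (4·(-3) + 1·0 + (-3)·3; 1·(-3) + 4·0 + 7·3; (-3)·(-3) + 7·0 + 1·3) = (-21, 18, 12)
Aw1 = (-102, 135, 201)
w1·Aw1 = (-21)·(-102) + 18·135 + 12·201 = 6984; w1·w1 = (-21)·(-21) + 18·18 + 12·12 = 909
λ ≈ 6984/909 = 7.683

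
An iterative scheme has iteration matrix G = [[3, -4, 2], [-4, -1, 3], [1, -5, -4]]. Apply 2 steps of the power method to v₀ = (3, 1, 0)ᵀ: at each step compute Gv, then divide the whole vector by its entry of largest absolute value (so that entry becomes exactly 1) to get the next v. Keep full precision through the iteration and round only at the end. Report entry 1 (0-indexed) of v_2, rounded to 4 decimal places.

Gv0 = (5.00000, -13.00000, -2.00000); divide by -13.00000 → v1 = (-0.38462, 1.00000, 0.15385)
Gv1 = (-4.84615, 1.00000, -6.00000); divide by -6.00000 → v2 = (0.80769, -0.16667, 1.00000)
Requested entry of v2: -13/78 = -0.1667

-0.1667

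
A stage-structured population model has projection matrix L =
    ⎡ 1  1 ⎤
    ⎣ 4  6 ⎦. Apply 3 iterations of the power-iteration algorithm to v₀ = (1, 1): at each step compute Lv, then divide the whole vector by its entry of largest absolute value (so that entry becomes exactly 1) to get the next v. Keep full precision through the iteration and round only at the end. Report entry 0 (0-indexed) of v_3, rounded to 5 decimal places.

Lv0 = (2.000000, 10.000000); divide by 10.000000 → v1 = (0.200000, 1.000000)
Lv1 = (1.200000, 6.800000); divide by 6.800000 → v2 = (0.176471, 1.000000)
Lv2 = (1.176471, 6.705882); divide by 6.705882 → v3 = (0.175439, 1.000000)
Requested entry of v3: 80/456 = 0.17544

0.17544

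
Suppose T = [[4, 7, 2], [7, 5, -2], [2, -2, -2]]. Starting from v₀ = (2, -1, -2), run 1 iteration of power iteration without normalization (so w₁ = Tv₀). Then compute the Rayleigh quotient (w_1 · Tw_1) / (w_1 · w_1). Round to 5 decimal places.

w1 = Tv₀ = (-3, 13, 10)
Tw1 = (99, 24, -52)
w1·Tw1 = (-3)·99 + 13·24 + 10·(-52) = -505; w1·w1 = (-3)·(-3) + 13·13 + 10·10 = 278
λ ≈ -505/278 = -1.81655

λ ≈ -1.81655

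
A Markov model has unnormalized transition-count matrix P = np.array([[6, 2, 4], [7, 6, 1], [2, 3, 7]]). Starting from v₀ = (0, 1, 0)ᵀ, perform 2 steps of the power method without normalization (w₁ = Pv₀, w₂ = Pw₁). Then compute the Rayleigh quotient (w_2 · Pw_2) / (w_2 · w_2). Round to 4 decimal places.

λ ≈ 12.2857

w1 = Pv₀ = (6·0 + 2·1 + 4·0; 7·0 + 6·1 + 1·0; 2·0 + 3·1 + 7·0) = (2, 6, 3)
w2 = Pw1 = (6·2 + 2·6 + 4·3; 7·2 + 6·6 + 1·3; 2·2 + 3·6 + 7·3) = (36, 53, 43)
Pw2 = (494, 613, 532)
w2·Pw2 = 36·494 + 53·613 + 43·532 = 73149; w2·w2 = 36·36 + 53·53 + 43·43 = 5954
λ ≈ 73149/5954 = 12.2857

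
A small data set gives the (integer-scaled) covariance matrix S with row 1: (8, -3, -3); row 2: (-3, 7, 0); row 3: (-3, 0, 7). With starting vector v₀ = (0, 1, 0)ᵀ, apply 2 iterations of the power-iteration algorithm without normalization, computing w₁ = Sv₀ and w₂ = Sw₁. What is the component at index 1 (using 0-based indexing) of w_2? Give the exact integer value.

58

w1 = Sv₀ = (8·0 + (-3)·1 + (-3)·0; (-3)·0 + 7·1 + 0·0; (-3)·0 + 0·1 + 7·0) = (-3, 7, 0)
w2 = Sw1 = (8·(-3) + (-3)·7 + (-3)·0; (-3)·(-3) + 7·7 + 0·0; (-3)·(-3) + 0·7 + 7·0) = (-45, 58, 9)
The requested component of w2 is 58.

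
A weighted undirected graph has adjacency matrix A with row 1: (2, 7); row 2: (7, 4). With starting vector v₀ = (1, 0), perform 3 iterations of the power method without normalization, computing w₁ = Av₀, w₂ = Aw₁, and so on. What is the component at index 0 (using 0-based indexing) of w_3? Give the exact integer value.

w1 = Av₀ = (2·1 + 7·0; 7·1 + 4·0) = (2, 7)
w2 = Aw1 = (2·2 + 7·7; 7·2 + 4·7) = (53, 42)
w3 = Aw2 = (400, 539)
The requested component of w3 is 400.

400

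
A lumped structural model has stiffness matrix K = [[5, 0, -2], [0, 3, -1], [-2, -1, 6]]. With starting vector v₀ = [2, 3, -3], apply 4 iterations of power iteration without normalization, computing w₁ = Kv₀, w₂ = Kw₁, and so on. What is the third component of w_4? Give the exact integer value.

w1 = Kv₀ = (16, 12, -25)
w2 = Kw1 = (130, 61, -194)
w3 = Kw2 = (1038, 377, -1485)
w4 = Kw3 = (8160, 2616, -11363)
The requested component of w4 is -11363.

-11363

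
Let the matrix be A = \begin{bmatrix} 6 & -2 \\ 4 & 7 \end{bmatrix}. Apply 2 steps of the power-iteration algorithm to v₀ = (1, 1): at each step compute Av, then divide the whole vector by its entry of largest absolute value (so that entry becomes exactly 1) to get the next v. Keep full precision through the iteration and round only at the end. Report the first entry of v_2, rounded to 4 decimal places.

0.0215

Av0 = (4.00000, 11.00000); divide by 11.00000 → v1 = (0.36364, 1.00000)
Av1 = (0.18182, 8.45455); divide by 8.45455 → v2 = (0.02151, 1.00000)
Requested entry of v2: 2/93 = 0.0215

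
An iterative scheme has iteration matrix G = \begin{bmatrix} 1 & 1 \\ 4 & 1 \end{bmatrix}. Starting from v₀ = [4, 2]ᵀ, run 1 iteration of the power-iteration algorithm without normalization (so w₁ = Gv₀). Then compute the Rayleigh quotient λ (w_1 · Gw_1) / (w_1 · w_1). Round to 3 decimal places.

w1 = Gv₀ = (1·4 + 1·2; 4·4 + 1·2) = (6, 18)
Gw1 = (24, 42)
w1·Gw1 = 6·24 + 18·42 = 900; w1·w1 = 6·6 + 18·18 = 360
λ ≈ 900/360 = 2.500

λ ≈ 2.500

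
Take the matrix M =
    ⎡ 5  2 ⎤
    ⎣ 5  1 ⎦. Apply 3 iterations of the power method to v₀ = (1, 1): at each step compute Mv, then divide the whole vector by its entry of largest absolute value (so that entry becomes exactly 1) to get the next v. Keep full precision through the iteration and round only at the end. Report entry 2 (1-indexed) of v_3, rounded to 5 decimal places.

Mv0 = (7.000000, 6.000000); divide by 7.000000 → v1 = (1.000000, 0.857143)
Mv1 = (6.714286, 5.857143); divide by 6.714286 → v2 = (1.000000, 0.872340)
Mv2 = (6.744681, 5.872340); divide by 6.744681 → v3 = (1.000000, 0.870662)
Requested entry of v3: 276/317 = 0.87066

0.87066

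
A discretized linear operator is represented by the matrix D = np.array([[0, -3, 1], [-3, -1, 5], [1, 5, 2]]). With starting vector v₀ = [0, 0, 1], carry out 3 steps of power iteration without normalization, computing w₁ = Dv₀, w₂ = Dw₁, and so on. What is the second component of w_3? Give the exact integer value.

w1 = Dv₀ = (0·0 + (-3)·0 + 1·1; (-3)·0 + (-1)·0 + 5·1; 1·0 + 5·0 + 2·1) = (1, 5, 2)
w2 = Dw1 = (0·1 + (-3)·5 + 1·2; (-3)·1 + (-1)·5 + 5·2; 1·1 + 5·5 + 2·2) = (-13, 2, 30)
w3 = Dw2 = (24, 187, 57)
The requested component of w3 is 187.

187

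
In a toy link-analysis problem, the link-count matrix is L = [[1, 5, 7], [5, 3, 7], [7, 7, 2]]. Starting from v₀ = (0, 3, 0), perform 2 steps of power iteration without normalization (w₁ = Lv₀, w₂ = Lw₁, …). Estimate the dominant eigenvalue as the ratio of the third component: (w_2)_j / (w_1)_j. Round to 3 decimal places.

w1 = Lv₀ = (1·0 + 5·3 + 7·0; 5·0 + 3·3 + 7·0; 7·0 + 7·3 + 2·0) = (15, 9, 21)
w2 = Lw1 = (1·15 + 5·9 + 7·21; 5·15 + 3·9 + 7·21; 7·15 + 7·9 + 2·21) = (207, 249, 210)
Ratio at component: 210 / 21 = 10.000

λ ≈ 10.000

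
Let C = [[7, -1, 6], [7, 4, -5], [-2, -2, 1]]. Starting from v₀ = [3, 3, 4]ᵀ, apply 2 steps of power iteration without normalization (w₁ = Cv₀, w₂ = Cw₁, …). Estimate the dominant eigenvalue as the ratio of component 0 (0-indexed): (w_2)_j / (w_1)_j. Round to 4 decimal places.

λ ≈ 5.5476

w1 = Cv₀ = (7·3 + (-1)·3 + 6·4; 7·3 + 4·3 + (-5)·4; (-2)·3 + (-2)·3 + 1·4) = (42, 13, -8)
w2 = Cw1 = (7·42 + (-1)·13 + 6·(-8); 7·42 + 4·13 + (-5)·(-8); (-2)·42 + (-2)·13 + 1·(-8)) = (233, 386, -118)
Ratio at component: 233 / 42 = 5.5476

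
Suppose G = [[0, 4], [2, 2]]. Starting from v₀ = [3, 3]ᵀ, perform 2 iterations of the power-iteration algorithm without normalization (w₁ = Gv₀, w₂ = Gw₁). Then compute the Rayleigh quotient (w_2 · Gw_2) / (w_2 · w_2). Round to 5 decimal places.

w1 = Gv₀ = (0·3 + 4·3; 2·3 + 2·3) = (12, 12)
w2 = Gw1 = (0·12 + 4·12; 2·12 + 2·12) = (48, 48)
Gw2 = (192, 192)
w2·Gw2 = 48·192 + 48·192 = 18432; w2·w2 = 48·48 + 48·48 = 4608
λ ≈ 18432/4608 = 4.00000

4.00000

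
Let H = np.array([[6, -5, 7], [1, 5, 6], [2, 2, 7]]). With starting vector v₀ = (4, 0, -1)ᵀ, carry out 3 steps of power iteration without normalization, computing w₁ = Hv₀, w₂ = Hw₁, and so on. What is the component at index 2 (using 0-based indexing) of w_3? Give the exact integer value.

523

w1 = Hv₀ = (6·4 + (-5)·0 + 7·(-1); 1·4 + 5·0 + 6·(-1); 2·4 + 2·0 + 7·(-1)) = (17, -2, 1)
w2 = Hw1 = (6·17 + (-5)·(-2) + 7·1; 1·17 + 5·(-2) + 6·1; 2·17 + 2·(-2) + 7·1) = (119, 13, 37)
w3 = Hw2 = (908, 406, 523)
The requested component of w3 is 523.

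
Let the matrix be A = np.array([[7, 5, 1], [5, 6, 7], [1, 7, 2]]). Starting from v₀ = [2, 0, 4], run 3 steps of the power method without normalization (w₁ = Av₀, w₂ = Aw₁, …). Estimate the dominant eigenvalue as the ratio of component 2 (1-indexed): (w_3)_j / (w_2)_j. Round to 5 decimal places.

15.68557

w1 = Av₀ = (18, 38, 10)
w2 = Aw1 = (326, 388, 304)
w3 = Aw2 = (4526, 6086, 3650)
Ratio at component: 6086 / 388 = 15.68557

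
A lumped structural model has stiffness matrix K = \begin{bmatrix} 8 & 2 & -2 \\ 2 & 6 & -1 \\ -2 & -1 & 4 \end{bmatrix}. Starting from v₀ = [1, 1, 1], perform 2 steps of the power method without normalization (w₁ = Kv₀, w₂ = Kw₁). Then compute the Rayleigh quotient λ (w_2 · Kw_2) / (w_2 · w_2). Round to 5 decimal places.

w1 = Kv₀ = (8, 7, 1)
w2 = Kw1 = (76, 57, -19)
Kw2 = (760, 513, -285)
w2·Kw2 = 76·760 + 57·513 + (-19)·(-285) = 92416; w2·w2 = 76·76 + 57·57 + (-19)·(-19) = 9386
λ ≈ 92416/9386 = 9.84615

9.84615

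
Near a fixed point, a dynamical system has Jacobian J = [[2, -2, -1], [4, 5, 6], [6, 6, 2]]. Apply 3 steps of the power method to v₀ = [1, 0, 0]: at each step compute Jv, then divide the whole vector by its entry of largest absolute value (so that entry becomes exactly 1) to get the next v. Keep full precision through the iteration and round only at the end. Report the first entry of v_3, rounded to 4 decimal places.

-0.3451

Jv0 = (2.00000, 4.00000, 6.00000); divide by 6.00000 → v1 = (0.33333, 0.66667, 1.00000)
Jv1 = (-1.66667, 10.66667, 8.00000); divide by 10.66667 → v2 = (-0.15625, 1.00000, 0.75000)
Jv2 = (-3.06250, 8.87500, 6.56250); divide by 8.87500 → v3 = (-0.34507, 1.00000, 0.73944)
Requested entry of v3: -196/568 = -0.3451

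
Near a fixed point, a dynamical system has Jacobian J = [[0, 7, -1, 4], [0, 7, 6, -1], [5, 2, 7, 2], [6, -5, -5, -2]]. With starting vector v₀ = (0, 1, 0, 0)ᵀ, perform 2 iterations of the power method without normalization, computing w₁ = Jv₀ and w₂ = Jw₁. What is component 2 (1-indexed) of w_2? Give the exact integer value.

w1 = Jv₀ = (0·0 + 7·1 + (-1)·0 + 4·0; 0·0 + 7·1 + 6·0 + (-1)·0; 5·0 + 2·1 + 7·0 + 2·0; 6·0 + (-5)·1 + (-5)·0 + (-2)·0) = (7, 7, 2, -5)
w2 = Jw1 = (0·7 + 7·7 + (-1)·2 + 4·(-5); 0·7 + 7·7 + 6·2 + (-1)·(-5); 5·7 + 2·7 + 7·2 + 2·(-5); 6·7 + (-5)·7 + (-5)·2 + (-2)·(-5)) = (27, 66, 53, 7)
The requested component of w2 is 66.

66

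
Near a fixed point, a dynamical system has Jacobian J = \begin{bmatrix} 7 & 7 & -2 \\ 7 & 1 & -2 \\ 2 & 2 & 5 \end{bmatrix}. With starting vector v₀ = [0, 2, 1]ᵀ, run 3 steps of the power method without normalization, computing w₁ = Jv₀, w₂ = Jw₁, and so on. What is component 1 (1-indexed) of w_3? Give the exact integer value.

786

w1 = Jv₀ = (12, 0, 9)
w2 = Jw1 = (66, 66, 69)
w3 = Jw2 = (786, 390, 609)
The requested component of w3 is 786.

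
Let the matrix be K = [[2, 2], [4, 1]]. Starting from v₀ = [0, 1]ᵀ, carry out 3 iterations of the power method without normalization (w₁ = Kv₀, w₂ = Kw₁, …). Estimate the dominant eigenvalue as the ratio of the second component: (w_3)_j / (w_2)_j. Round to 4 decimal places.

λ ≈ 3.6667

w1 = Kv₀ = (2·0 + 2·1; 4·0 + 1·1) = (2, 1)
w2 = Kw1 = (2·2 + 2·1; 4·2 + 1·1) = (6, 9)
w3 = Kw2 = (30, 33)
Ratio at component: 33 / 9 = 3.6667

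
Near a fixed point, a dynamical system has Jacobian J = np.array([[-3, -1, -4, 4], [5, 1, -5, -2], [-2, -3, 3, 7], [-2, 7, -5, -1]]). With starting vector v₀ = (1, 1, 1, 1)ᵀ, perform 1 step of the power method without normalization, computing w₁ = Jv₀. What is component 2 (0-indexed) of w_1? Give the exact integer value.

w1 = Jv₀ = ((-3)·1 + (-1)·1 + (-4)·1 + 4·1; 5·1 + 1·1 + (-5)·1 + (-2)·1; (-2)·1 + (-3)·1 + 3·1 + 7·1; (-2)·1 + 7·1 + (-5)·1 + (-1)·1) = (-4, -1, 5, -1)
The requested component of w1 is 5.

5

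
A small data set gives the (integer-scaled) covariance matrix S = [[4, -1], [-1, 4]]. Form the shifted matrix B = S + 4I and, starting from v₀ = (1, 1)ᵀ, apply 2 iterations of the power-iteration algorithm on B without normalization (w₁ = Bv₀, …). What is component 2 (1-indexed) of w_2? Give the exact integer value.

B = S + 4I has rows (8, -1); (-1, 8)
w1 = Bv₀ = (7, 7)
w2 = Bw1 = (49, 49)
Requested component of w2: 49

49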